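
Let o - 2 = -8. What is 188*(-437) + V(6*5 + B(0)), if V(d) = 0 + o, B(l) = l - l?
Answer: -82162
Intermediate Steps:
B(l) = 0
o = -6 (o = 2 - 8 = -6)
V(d) = -6 (V(d) = 0 - 6 = -6)
188*(-437) + V(6*5 + B(0)) = 188*(-437) - 6 = -82156 - 6 = -82162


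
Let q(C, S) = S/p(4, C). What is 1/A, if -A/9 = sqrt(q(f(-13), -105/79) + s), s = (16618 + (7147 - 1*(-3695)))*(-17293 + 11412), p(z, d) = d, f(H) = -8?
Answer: 2*I*sqrt(16125971097970)/918567973935 ≈ 8.7434e-6*I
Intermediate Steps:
s = -161492260 (s = (16618 + (7147 + 3695))*(-5881) = (16618 + 10842)*(-5881) = 27460*(-5881) = -161492260)
q(C, S) = S/C
A = -9*I*sqrt(16125971097970)/316 (A = -9*sqrt(-105/79/(-8) - 161492260) = -9*sqrt(-105*1/79*(-1/8) - 161492260) = -9*sqrt(-105/79*(-1/8) - 161492260) = -9*sqrt(105/632 - 161492260) = -9*I*sqrt(16125971097970)/316 ≈ -1.1437e+5*I)
1/A = 1/(-9*I*sqrt(16125971097970)/316) = 2*I*sqrt(16125971097970)/918567973935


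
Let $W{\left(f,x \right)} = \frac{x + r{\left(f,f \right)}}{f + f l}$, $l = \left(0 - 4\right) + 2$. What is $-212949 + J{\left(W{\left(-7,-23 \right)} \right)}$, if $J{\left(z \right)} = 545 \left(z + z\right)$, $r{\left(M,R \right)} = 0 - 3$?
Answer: $- \frac{1518983}{7} \approx -2.17 \cdot 10^{5}$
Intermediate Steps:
$r{\left(M,R \right)} = -3$
$l = -2$ ($l = -4 + 2 = -2$)
$W{\left(f,x \right)} = - \frac{-3 + x}{f}$ ($W{\left(f,x \right)} = \frac{x - 3}{f + f \left(-2\right)} = \frac{-3 + x}{f - 2 f} = \frac{-3 + x}{\left(-1\right) f} = \left(-3 + x\right) \left(- \frac{1}{f}\right) = - \frac{-3 + x}{f}$)
$J{\left(z \right)} = 1090 z$ ($J{\left(z \right)} = 545 \cdot 2 z = 1090 z$)
$-212949 + J{\left(W{\left(-7,-23 \right)} \right)} = -212949 + 1090 \frac{3 - -23}{-7} = -212949 + 1090 \left(- \frac{3 + 23}{7}\right) = -212949 + 1090 \left(\left(- \frac{1}{7}\right) 26\right) = -212949 + 1090 \left(- \frac{26}{7}\right) = -212949 - \frac{28340}{7} = - \frac{1518983}{7}$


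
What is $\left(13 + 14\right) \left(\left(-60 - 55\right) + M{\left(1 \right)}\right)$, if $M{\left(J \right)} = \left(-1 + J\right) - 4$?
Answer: $-3213$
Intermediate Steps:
$M{\left(J \right)} = -5 + J$
$\left(13 + 14\right) \left(\left(-60 - 55\right) + M{\left(1 \right)}\right) = \left(13 + 14\right) \left(\left(-60 - 55\right) + \left(-5 + 1\right)\right) = 27 \left(-115 - 4\right) = 27 \left(-119\right) = -3213$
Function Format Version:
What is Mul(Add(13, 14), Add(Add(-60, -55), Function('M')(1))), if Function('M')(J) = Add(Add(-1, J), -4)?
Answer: -3213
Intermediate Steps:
Function('M')(J) = Add(-5, J)
Mul(Add(13, 14), Add(Add(-60, -55), Function('M')(1))) = Mul(Add(13, 14), Add(Add(-60, -55), Add(-5, 1))) = Mul(27, Add(-115, -4)) = Mul(27, -119) = -3213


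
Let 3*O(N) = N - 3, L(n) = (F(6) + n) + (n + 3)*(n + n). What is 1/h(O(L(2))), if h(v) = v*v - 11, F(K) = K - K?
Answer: 9/262 ≈ 0.034351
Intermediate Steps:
F(K) = 0
L(n) = n + 2*n*(3 + n) (L(n) = (0 + n) + (n + 3)*(n + n) = n + (3 + n)*(2*n) = n + 2*n*(3 + n))
O(N) = -1 + N/3 (O(N) = (N - 3)/3 = (-3 + N)/3 = -1 + N/3)
h(v) = -11 + v**2 (h(v) = v**2 - 11 = -11 + v**2)
1/h(O(L(2))) = 1/(-11 + (-1 + (2*(7 + 2*2))/3)**2) = 1/(-11 + (-1 + (2*(7 + 4))/3)**2) = 1/(-11 + (-1 + (2*11)/3)**2) = 1/(-11 + (-1 + (1/3)*22)**2) = 1/(-11 + (-1 + 22/3)**2) = 1/(-11 + (19/3)**2) = 1/(-11 + 361/9) = 1/(262/9) = 9/262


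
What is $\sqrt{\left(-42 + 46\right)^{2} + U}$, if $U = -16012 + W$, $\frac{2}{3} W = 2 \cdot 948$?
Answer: $4 i \sqrt{822} \approx 114.68 i$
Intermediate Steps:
$W = 2844$ ($W = \frac{3 \cdot 2 \cdot 948}{2} = \frac{3}{2} \cdot 1896 = 2844$)
$U = -13168$ ($U = -16012 + 2844 = -13168$)
$\sqrt{\left(-42 + 46\right)^{2} + U} = \sqrt{\left(-42 + 46\right)^{2} - 13168} = \sqrt{4^{2} - 13168} = \sqrt{16 - 13168} = \sqrt{-13152} = 4 i \sqrt{822}$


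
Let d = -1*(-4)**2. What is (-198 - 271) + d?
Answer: -485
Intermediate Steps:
d = -16 (d = -1*16 = -16)
(-198 - 271) + d = (-198 - 271) - 16 = -469 - 16 = -485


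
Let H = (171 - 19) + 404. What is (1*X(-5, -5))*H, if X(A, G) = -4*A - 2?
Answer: 10008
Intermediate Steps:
X(A, G) = -2 - 4*A
H = 556 (H = 152 + 404 = 556)
(1*X(-5, -5))*H = (1*(-2 - 4*(-5)))*556 = (1*(-2 + 20))*556 = (1*18)*556 = 18*556 = 10008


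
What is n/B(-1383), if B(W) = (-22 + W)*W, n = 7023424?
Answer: 7023424/1943115 ≈ 3.6145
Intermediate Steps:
B(W) = W*(-22 + W)
n/B(-1383) = 7023424/((-1383*(-22 - 1383))) = 7023424/((-1383*(-1405))) = 7023424/1943115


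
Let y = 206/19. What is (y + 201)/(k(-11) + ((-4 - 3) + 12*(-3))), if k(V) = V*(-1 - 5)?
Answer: 175/19 ≈ 9.2105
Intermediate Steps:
y = 206/19 (y = 206*(1/19) = 206/19 ≈ 10.842)
k(V) = -6*V (k(V) = V*(-6) = -6*V)
(y + 201)/(k(-11) + ((-4 - 3) + 12*(-3))) = (206/19 + 201)/(-6*(-11) + ((-4 - 3) + 12*(-3))) = 4025/(19*(66 + (-7 - 36))) = 4025/(19*(66 - 43)) = (4025/19)/23 = (4025/19)*(1/23) = 175/19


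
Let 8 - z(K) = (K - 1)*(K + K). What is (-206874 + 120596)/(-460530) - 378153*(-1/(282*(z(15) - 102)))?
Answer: -26940829591/11125483740 ≈ -2.4215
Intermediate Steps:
z(K) = 8 - 2*K*(-1 + K) (z(K) = 8 - (K - 1)*(K + K) = 8 - (-1 + K)*2*K = 8 - 2*K*(-1 + K))
(-206874 + 120596)/(-460530) - 378153*(-1/(282*(z(15) - 102))) = (-206874 + 120596)/(-460530) - 378153*(-1/(282*((8 - 2*15² + 2*15) - 102))) = -86278*(-1/460530) - 378153*(-1/(282*((8 - 2*225 + 30) - 102))) = 43139/230265 - 378153*(-1/(282*((8 - 450 + 30) - 102))) = 43139/230265 - 378153*(-1/(282*(-412 - 102))) = 43139/230265 - 378153/((-514*(-282))) = 43139/230265 - 378153/144948 = 43139/230265 - 378153*1/144948 = 43139/230265 - 126051/48316 = -26940829591/11125483740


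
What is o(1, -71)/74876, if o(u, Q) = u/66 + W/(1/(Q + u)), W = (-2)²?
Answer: -18479/4941816 ≈ -0.0037393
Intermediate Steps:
W = 4
o(u, Q) = 4*Q + 265*u/66 (o(u, Q) = u/66 + 4/(1/(Q + u)) = u*(1/66) + 4*(Q + u) = u/66 + (4*Q + 4*u) = 4*Q + 265*u/66)
o(1, -71)/74876 = (4*(-71) + (265/66)*1)/74876 = (-284 + 265/66)*(1/74876) = -18479/66*1/74876 = -18479/4941816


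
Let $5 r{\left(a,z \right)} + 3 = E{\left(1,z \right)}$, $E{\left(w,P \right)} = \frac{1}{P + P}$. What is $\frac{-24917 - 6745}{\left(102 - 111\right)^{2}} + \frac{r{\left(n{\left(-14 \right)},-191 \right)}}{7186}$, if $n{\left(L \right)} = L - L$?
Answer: $- \frac{48285475003}{123527340} \approx -390.89$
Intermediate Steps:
$E{\left(w,P \right)} = \frac{1}{2 P}$
$n{\left(L \right)} = 0$
$r{\left(a,z \right)} = - \frac{3}{5} + \frac{1}{10 z}$ ($r{\left(a,z \right)} = - \frac{3}{5} + \frac{\frac{1}{2} \frac{1}{z}}{5} = - \frac{3}{5} + \frac{1}{10 z}$)
$\frac{-24917 - 6745}{\left(102 - 111\right)^{2}} + \frac{r{\left(n{\left(-14 \right)},-191 \right)}}{7186} = \frac{-24917 - 6745}{\left(102 - 111\right)^{2}} + \frac{\frac{1}{10} \frac{1}{-191} \left(1 - -1146\right)}{7186} = - \frac{31662}{\left(-9\right)^{2}} + \frac{1}{10} \left(- \frac{1}{191}\right) \left(1 + 1146\right) \frac{1}{7186} = - \frac{31662}{81} + \frac{1}{10} \left(- \frac{1}{191}\right) 1147 \cdot \frac{1}{7186} = \left(-31662\right) \frac{1}{81} - \frac{1147}{13725260} = - \frac{3518}{9} - \frac{1147}{13725260} = - \frac{48285475003}{123527340}$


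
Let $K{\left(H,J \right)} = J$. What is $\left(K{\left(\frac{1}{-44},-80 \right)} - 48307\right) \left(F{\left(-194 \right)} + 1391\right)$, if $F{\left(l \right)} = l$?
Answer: $-57919239$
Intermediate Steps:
$\left(K{\left(\frac{1}{-44},-80 \right)} - 48307\right) \left(F{\left(-194 \right)} + 1391\right) = \left(-80 - 48307\right) \left(-194 + 1391\right) = \left(-48387\right) 1197 = -57919239$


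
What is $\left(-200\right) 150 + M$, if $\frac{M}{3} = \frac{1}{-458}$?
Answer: $- \frac{13740003}{458} \approx -30000.0$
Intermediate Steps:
$M = - \frac{3}{458}$ ($M = \frac{3}{-458} = 3 \left(- \frac{1}{458}\right) = - \frac{3}{458} \approx -0.0065502$)
$\left(-200\right) 150 + M = \left(-200\right) 150 - \frac{3}{458} = -30000 - \frac{3}{458} = - \frac{13740003}{458}$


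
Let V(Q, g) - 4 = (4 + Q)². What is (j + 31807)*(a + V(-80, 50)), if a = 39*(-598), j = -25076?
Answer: -118075202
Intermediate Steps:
V(Q, g) = 4 + (4 + Q)²
a = -23322
(j + 31807)*(a + V(-80, 50)) = (-25076 + 31807)*(-23322 + (4 + (4 - 80)²)) = 6731*(-23322 + (4 + (-76)²)) = 6731*(-23322 + (4 + 5776)) = 6731*(-23322 + 5780) = 6731*(-17542) = -118075202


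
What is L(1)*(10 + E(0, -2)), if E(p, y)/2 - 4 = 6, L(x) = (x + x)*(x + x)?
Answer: 120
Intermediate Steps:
L(x) = 4*x² (L(x) = (2*x)*(2*x) = 4*x²)
E(p, y) = 20 (E(p, y) = 8 + 2*6 = 8 + 12 = 20)
L(1)*(10 + E(0, -2)) = (4*1²)*(10 + 20) = (4*1)*30 = 4*30 = 120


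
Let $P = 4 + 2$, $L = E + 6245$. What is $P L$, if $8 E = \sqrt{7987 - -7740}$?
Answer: $37470 + \frac{3 \sqrt{15727}}{4} \approx 37564.0$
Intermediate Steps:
$E = \frac{\sqrt{15727}}{8}$ ($E = \frac{\sqrt{7987 - -7740}}{8} = \frac{\sqrt{7987 + 7740}}{8} = \frac{\sqrt{15727}}{8} \approx 15.676$)
$L = 6245 + \frac{\sqrt{15727}}{8}$ ($L = \frac{\sqrt{15727}}{8} + 6245 = 6245 + \frac{\sqrt{15727}}{8} \approx 6260.7$)
$P = 6$
$P L = 6 \left(6245 + \frac{\sqrt{15727}}{8}\right) = 37470 + \frac{3 \sqrt{15727}}{4}$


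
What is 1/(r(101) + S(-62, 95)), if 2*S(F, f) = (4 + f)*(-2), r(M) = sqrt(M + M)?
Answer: -99/9599 - sqrt(202)/9599 ≈ -0.011794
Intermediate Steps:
r(M) = sqrt(2)*sqrt(M) (r(M) = sqrt(2*M) = sqrt(2)*sqrt(M))
S(F, f) = -4 - f (S(F, f) = ((4 + f)*(-2))/2 = (-8 - 2*f)/2 = -4 - f)
1/(r(101) + S(-62, 95)) = 1/(sqrt(2)*sqrt(101) + (-4 - 1*95)) = 1/(sqrt(202) + (-4 - 95)) = 1/(sqrt(202) - 99) = 1/(-99 + sqrt(202))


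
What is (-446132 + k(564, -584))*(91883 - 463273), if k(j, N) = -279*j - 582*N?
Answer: 97898404000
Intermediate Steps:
k(j, N) = -582*N - 279*j
(-446132 + k(564, -584))*(91883 - 463273) = (-446132 + (-582*(-584) - 279*564))*(91883 - 463273) = (-446132 + (339888 - 157356))*(-371390) = (-446132 + 182532)*(-371390) = -263600*(-371390) = 97898404000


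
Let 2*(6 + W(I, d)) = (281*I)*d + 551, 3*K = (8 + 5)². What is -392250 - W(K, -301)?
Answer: 5969536/3 ≈ 1.9898e+6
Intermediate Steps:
K = 169/3 (K = (8 + 5)²/3 = (⅓)*13² = (⅓)*169 = 169/3 ≈ 56.333)
W(I, d) = 539/2 + 281*I*d/2 (W(I, d) = -6 + ((281*I)*d + 551)/2 = -6 + (281*I*d + 551)/2 = -6 + (551 + 281*I*d)/2 = -6 + (551/2 + 281*I*d/2) = 539/2 + 281*I*d/2)
-392250 - W(K, -301) = -392250 - (539/2 + (281/2)*(169/3)*(-301)) = -392250 - (539/2 - 14294189/6) = -392250 - 1*(-7146286/3) = -392250 + 7146286/3 = 5969536/3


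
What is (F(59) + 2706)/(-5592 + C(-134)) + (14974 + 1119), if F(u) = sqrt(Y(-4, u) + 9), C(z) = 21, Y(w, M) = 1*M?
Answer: 29883799/1857 - 2*sqrt(17)/5571 ≈ 16093.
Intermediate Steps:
Y(w, M) = M
F(u) = sqrt(9 + u) (F(u) = sqrt(u + 9) = sqrt(9 + u))
(F(59) + 2706)/(-5592 + C(-134)) + (14974 + 1119) = (sqrt(9 + 59) + 2706)/(-5592 + 21) + (14974 + 1119) = (sqrt(68) + 2706)/(-5571) + 16093 = (2*sqrt(17) + 2706)*(-1/5571) + 16093 = (2706 + 2*sqrt(17))*(-1/5571) + 16093 = (-902/1857 - 2*sqrt(17)/5571) + 16093 = 29883799/1857 - 2*sqrt(17)/5571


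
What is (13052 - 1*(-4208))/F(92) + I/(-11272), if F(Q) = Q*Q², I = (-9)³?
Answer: 23819321/274292848 ≈ 0.086839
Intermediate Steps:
I = -729
F(Q) = Q³
(13052 - 1*(-4208))/F(92) + I/(-11272) = (13052 - 1*(-4208))/(92³) - 729/(-11272) = (13052 + 4208)/778688 - 729*(-1/11272) = 17260*(1/778688) + 729/11272 = 4315/194672 + 729/11272 = 23819321/274292848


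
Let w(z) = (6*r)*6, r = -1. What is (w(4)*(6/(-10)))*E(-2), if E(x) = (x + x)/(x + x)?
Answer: 108/5 ≈ 21.600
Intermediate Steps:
E(x) = 1 (E(x) = (2*x)/((2*x)) = (2*x)*(1/(2*x)) = 1)
w(z) = -36 (w(z) = (6*(-1))*6 = -6*6 = -36)
(w(4)*(6/(-10)))*E(-2) = -216/(-10)*1 = -216*(-1)/10*1 = -36*(-⅗)*1 = (108/5)*1 = 108/5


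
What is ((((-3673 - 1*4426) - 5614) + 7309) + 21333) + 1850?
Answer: 16779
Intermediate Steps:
((((-3673 - 1*4426) - 5614) + 7309) + 21333) + 1850 = ((((-3673 - 4426) - 5614) + 7309) + 21333) + 1850 = (((-8099 - 5614) + 7309) + 21333) + 1850 = ((-13713 + 7309) + 21333) + 1850 = (-6404 + 21333) + 1850 = 14929 + 1850 = 16779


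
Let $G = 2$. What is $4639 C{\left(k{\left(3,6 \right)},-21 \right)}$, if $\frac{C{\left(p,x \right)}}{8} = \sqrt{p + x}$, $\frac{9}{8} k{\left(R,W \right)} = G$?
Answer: $\frac{37112 i \sqrt{173}}{3} \approx 1.6271 \cdot 10^{5} i$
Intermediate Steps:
$k{\left(R,W \right)} = \frac{16}{9}$ ($k{\left(R,W \right)} = \frac{8}{9} \cdot 2 = \frac{16}{9}$)
$C{\left(p,x \right)} = 8 \sqrt{p + x}$
$4639 C{\left(k{\left(3,6 \right)},-21 \right)} = 4639 \cdot 8 \sqrt{\frac{16}{9} - 21} = 4639 \cdot 8 \sqrt{- \frac{173}{9}} = 4639 \cdot 8 \frac{i \sqrt{173}}{3} = 4639 \frac{8 i \sqrt{173}}{3} = \frac{37112 i \sqrt{173}}{3}$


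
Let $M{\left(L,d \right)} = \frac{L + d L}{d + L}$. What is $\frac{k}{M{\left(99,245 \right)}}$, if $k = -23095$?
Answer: $- \frac{3972340}{12177} \approx -326.22$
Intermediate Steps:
$M{\left(L,d \right)} = \frac{L + L d}{L + d}$
$\frac{k}{M{\left(99,245 \right)}} = - \frac{23095}{99 \frac{1}{99 + 245} \left(1 + 245\right)} = - \frac{23095}{99 \cdot \frac{1}{344} \cdot 246} = - \frac{23095}{\frac{12177}{172}} = \left(-23095\right) \frac{172}{12177} = - \frac{3972340}{12177}$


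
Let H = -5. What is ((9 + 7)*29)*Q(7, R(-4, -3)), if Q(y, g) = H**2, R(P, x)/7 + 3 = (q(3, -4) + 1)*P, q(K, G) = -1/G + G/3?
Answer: 11600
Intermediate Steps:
q(K, G) = -1/G + G/3 (q(K, G) = -1/G + G*(1/3) = -1/G + G/3)
R(P, x) = -21 - 7*P/12 (R(P, x) = -21 + 7*(((-1/(-4) + (1/3)*(-4)) + 1)*P) = -21 + 7*(((-1*(-1/4) - 4/3) + 1)*P) = -21 + 7*(((1/4 - 4/3) + 1)*P) = -21 + 7*((-13/12 + 1)*P) = -21 + 7*(-P/12) = -21 - 7*P/12)
Q(y, g) = 25 (Q(y, g) = (-5)**2 = 25)
((9 + 7)*29)*Q(7, R(-4, -3)) = ((9 + 7)*29)*25 = (16*29)*25 = 464*25 = 11600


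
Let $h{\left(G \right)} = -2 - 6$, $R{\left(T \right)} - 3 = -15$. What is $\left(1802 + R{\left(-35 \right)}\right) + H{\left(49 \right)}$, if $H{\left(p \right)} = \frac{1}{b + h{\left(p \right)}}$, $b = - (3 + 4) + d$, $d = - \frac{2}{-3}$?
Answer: $\frac{76967}{43} \approx 1789.9$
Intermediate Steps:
$R{\left(T \right)} = -12$ ($R{\left(T \right)} = 3 - 15 = -12$)
$d = \frac{2}{3}$ ($d = \left(-2\right) \left(- \frac{1}{3}\right) = \frac{2}{3} \approx 0.66667$)
$h{\left(G \right)} = -8$ ($h{\left(G \right)} = -2 - 6 = -8$)
$b = - \frac{19}{3}$ ($b = - (3 + 4) + \frac{2}{3} = \left(-1\right) 7 + \frac{2}{3} = -7 + \frac{2}{3} = - \frac{19}{3} \approx -6.3333$)
$H{\left(p \right)} = - \frac{3}{43}$ ($H{\left(p \right)} = \frac{1}{- \frac{19}{3} - 8} = \frac{1}{- \frac{43}{3}} = - \frac{3}{43}$)
$\left(1802 + R{\left(-35 \right)}\right) + H{\left(49 \right)} = \left(1802 - 12\right) - \frac{3}{43} = 1790 - \frac{3}{43} = \frac{76967}{43}$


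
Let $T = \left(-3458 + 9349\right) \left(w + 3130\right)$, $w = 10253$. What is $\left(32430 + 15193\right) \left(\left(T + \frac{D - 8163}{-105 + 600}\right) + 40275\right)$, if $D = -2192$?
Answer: $\frac{371891397805223}{99} \approx 3.7565 \cdot 10^{12}$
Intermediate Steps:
$T = 78839253$ ($T = \left(-3458 + 9349\right) \left(10253 + 3130\right) = 5891 \cdot 13383 = 78839253$)
$\left(32430 + 15193\right) \left(\left(T + \frac{D - 8163}{-105 + 600}\right) + 40275\right) = \left(32430 + 15193\right) \left(\left(78839253 + \frac{-2192 - 8163}{-105 + 600}\right) + 40275\right) = 47623 \left(\left(78839253 - \frac{10355}{495}\right) + 40275\right) = 47623 \left(\left(78839253 - \frac{2071}{99}\right) + 40275\right) = 47623 \left(\frac{7805083976}{99} + 40275\right) = 47623 \cdot \frac{7809071201}{99} = \frac{371891397805223}{99}$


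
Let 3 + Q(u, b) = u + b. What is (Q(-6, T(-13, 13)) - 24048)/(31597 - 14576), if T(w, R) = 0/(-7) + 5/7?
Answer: -168394/119147 ≈ -1.4133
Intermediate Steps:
T(w, R) = 5/7 (T(w, R) = 0*(-1/7) + 5*(1/7) = 0 + 5/7 = 5/7)
Q(u, b) = -3 + b + u (Q(u, b) = -3 + (u + b) = -3 + (b + u) = -3 + b + u)
(Q(-6, T(-13, 13)) - 24048)/(31597 - 14576) = ((-3 + 5/7 - 6) - 24048)/(31597 - 14576) = (-58/7 - 24048)/17021 = -168394/7*1/17021 = -168394/119147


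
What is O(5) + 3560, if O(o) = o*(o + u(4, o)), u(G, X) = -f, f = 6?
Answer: 3555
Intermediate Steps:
u(G, X) = -6 (u(G, X) = -1*6 = -6)
O(o) = o*(-6 + o) (O(o) = o*(o - 6) = o*(-6 + o))
O(5) + 3560 = 5*(-6 + 5) + 3560 = 5*(-1) + 3560 = -5 + 3560 = 3555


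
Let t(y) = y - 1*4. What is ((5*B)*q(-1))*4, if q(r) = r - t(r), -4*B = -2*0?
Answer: 0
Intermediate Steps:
B = 0 (B = -(-1)*0/2 = -¼*0 = 0)
t(y) = -4 + y (t(y) = y - 4 = -4 + y)
q(r) = 4 (q(r) = r - (-4 + r) = r + (4 - r) = 4)
((5*B)*q(-1))*4 = ((5*0)*4)*4 = (0*4)*4 = 0*4 = 0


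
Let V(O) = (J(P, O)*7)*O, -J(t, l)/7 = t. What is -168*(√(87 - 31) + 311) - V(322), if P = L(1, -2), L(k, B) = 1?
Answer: -36470 - 336*√14 ≈ -37727.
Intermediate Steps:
P = 1
J(t, l) = -7*t
V(O) = -49*O (V(O) = (-7*1*7)*O = (-7*7)*O = -49*O)
-168*(√(87 - 31) + 311) - V(322) = -168*(√(87 - 31) + 311) - (-49)*322 = -168*(√56 + 311) - 1*(-15778) = -168*(2*√14 + 311) + 15778 = -168*(311 + 2*√14) + 15778 = (-52248 - 336*√14) + 15778 = -36470 - 336*√14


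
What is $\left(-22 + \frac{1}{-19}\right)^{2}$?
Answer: $\frac{175561}{361} \approx 486.32$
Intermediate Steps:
$\left(-22 + \frac{1}{-19}\right)^{2} = \left(-22 - \frac{1}{19}\right)^{2} = \left(- \frac{419}{19}\right)^{2} = \frac{175561}{361}$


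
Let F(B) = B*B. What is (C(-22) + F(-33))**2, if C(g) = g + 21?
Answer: 1183744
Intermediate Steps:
C(g) = 21 + g
F(B) = B**2
(C(-22) + F(-33))**2 = ((21 - 22) + (-33)**2)**2 = (-1 + 1089)**2 = 1088**2 = 1183744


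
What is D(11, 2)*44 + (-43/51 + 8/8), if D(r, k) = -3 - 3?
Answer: -13456/51 ≈ -263.84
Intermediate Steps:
D(r, k) = -6
D(11, 2)*44 + (-43/51 + 8/8) = -6*44 + (-43/51 + 8/8) = -264 + (-43*1/51 + 8*(⅛)) = -264 + (-43/51 + 1) = -264 + 8/51 = -13456/51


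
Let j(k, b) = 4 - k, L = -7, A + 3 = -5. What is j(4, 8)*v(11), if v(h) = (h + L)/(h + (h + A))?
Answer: 0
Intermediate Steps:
A = -8 (A = -3 - 5 = -8)
v(h) = (-7 + h)/(-8 + 2*h) (v(h) = (h - 7)/(h + (h - 8)) = (-7 + h)/(h + (-8 + h)) = (-7 + h)/(-8 + 2*h))
j(4, 8)*v(11) = (4 - 1*4)*((-7 + 11)/(2*(-4 + 11))) = (4 - 4)*((1/2)*4/7) = 0*((1/2)*(1/7)*4) = 0*(2/7) = 0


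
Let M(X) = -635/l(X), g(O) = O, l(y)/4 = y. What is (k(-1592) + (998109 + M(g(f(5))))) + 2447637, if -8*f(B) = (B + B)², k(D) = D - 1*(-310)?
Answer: 34444767/10 ≈ 3.4445e+6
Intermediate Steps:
k(D) = 310 + D (k(D) = D + 310 = 310 + D)
l(y) = 4*y
f(B) = -B²/2 (f(B) = -(B + B)²/8 = -4*B²/8 = -B²/2)
M(X) = -635/(4*X) (M(X) = -635*1/(4*X) = -635/(4*X))
(k(-1592) + (998109 + M(g(f(5))))) + 2447637 = ((310 - 1592) + (998109 - 635/(4*((-½*5²))))) + 2447637 = (-1282 + (998109 - 635/(4*((-½*25))))) + 2447637 = (-1282 + (998109 - 635/(4*(-25/2)))) + 2447637 = (-1282 + (998109 - 635/4*(-2/25))) + 2447637 = (-1282 + (998109 + 127/10)) + 2447637 = (-1282 + 9981217/10) + 2447637 = 9968397/10 + 2447637 = 34444767/10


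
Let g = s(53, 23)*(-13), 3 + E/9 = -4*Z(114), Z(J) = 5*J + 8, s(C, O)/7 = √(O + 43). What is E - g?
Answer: -20835 + 91*√66 ≈ -20096.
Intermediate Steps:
s(C, O) = 7*√(43 + O) (s(C, O) = 7*√(O + 43) = 7*√(43 + O))
Z(J) = 8 + 5*J
E = -20835 (E = -27 + 9*(-4*(8 + 5*114)) = -27 + 9*(-4*(8 + 570)) = -27 + 9*(-4*578) = -27 + 9*(-2312) = -27 - 20808 = -20835)
g = -91*√66 (g = (7*√(43 + 23))*(-13) = (7*√66)*(-13) = -91*√66 ≈ -739.29)
E - g = -20835 - (-91)*√66 = -20835 + 91*√66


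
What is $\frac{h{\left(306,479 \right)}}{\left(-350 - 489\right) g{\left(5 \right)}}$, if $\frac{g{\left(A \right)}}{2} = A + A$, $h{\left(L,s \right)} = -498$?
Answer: $\frac{249}{8390} \approx 0.029678$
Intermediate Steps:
$g{\left(A \right)} = 4 A$ ($g{\left(A \right)} = 2 \left(A + A\right) = 2 \cdot 2 A = 4 A$)
$\frac{h{\left(306,479 \right)}}{\left(-350 - 489\right) g{\left(5 \right)}} = - \frac{498}{\left(-350 - 489\right) 4 \cdot 5} = - \frac{498}{\left(-839\right) 20} = - \frac{498}{-16780} = \left(-498\right) \left(- \frac{1}{16780}\right) = \frac{249}{8390}$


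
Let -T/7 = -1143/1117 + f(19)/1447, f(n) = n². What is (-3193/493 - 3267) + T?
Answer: -2604106006892/796835407 ≈ -3268.1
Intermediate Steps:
T = 8754788/1616299 (T = -7*(-1143/1117 + 19²/1447) = -7*(-1143*1/1117 + 361*(1/1447)) = -7*(-1143/1117 + 361/1447) = -7*(-1250684/1616299) = 8754788/1616299 ≈ 5.4166)
(-3193/493 - 3267) + T = (-3193/493 - 3267) + 8754788/1616299 = -1613824/493 + 8754788/1616299 = -2604106006892/796835407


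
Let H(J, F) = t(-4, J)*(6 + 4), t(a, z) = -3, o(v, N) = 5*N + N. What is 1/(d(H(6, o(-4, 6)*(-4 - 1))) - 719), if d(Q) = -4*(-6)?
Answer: -1/695 ≈ -0.0014388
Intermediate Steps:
o(v, N) = 6*N
H(J, F) = -30 (H(J, F) = -3*(6 + 4) = -3*10 = -30)
d(Q) = 24
1/(d(H(6, o(-4, 6)*(-4 - 1))) - 719) = 1/(24 - 719) = 1/(-695) = -1/695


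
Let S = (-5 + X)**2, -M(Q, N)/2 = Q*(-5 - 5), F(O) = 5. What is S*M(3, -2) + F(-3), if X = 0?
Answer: 1505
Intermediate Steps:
M(Q, N) = 20*Q (M(Q, N) = -2*Q*(-5 - 5) = -2*Q*(-10) = -(-20)*Q = 20*Q)
S = 25 (S = (-5 + 0)**2 = (-5)**2 = 25)
S*M(3, -2) + F(-3) = 25*(20*3) + 5 = 25*60 + 5 = 1500 + 5 = 1505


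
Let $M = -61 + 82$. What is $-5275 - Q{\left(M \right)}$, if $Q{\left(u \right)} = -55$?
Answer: $-5220$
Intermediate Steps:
$M = 21$
$-5275 - Q{\left(M \right)} = -5275 - -55 = -5275 + 55 = -5220$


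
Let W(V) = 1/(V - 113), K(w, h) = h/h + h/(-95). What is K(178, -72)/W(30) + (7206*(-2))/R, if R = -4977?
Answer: -22539019/157605 ≈ -143.01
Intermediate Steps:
K(w, h) = 1 - h/95 (K(w, h) = 1 + h*(-1/95) = 1 - h/95)
W(V) = 1/(-113 + V)
K(178, -72)/W(30) + (7206*(-2))/R = (1 - 1/95*(-72))/(1/(-113 + 30)) + (7206*(-2))/(-4977) = (1 + 72/95)/(1/(-83)) - 14412*(-1/4977) = 167/(95*(-1/83)) + 4804/1659 = (167/95)*(-83) + 4804/1659 = -13861/95 + 4804/1659 = -22539019/157605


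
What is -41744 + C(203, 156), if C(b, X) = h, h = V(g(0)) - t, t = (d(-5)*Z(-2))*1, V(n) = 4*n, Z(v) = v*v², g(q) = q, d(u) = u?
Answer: -41784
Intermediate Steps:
Z(v) = v³
t = 40 (t = -5*(-2)³*1 = -5*(-8)*1 = 40*1 = 40)
h = -40 (h = 4*0 - 1*40 = 0 - 40 = -40)
C(b, X) = -40
-41744 + C(203, 156) = -41744 - 40 = -41784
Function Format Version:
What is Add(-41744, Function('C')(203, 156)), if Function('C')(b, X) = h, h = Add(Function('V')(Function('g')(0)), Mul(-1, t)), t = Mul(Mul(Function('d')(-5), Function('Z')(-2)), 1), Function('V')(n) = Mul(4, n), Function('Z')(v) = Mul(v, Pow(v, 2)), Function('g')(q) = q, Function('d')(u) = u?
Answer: -41784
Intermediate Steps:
Function('Z')(v) = Pow(v, 3)
t = 40 (t = Mul(Mul(-5, Pow(-2, 3)), 1) = Mul(Mul(-5, -8), 1) = Mul(40, 1) = 40)
h = -40 (h = Add(Mul(4, 0), Mul(-1, 40)) = Add(0, -40) = -40)
Function('C')(b, X) = -40
Add(-41744, Function('C')(203, 156)) = Add(-41744, -40) = -41784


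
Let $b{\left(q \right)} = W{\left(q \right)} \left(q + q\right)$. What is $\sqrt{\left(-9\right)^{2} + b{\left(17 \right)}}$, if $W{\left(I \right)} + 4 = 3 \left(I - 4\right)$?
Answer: $\sqrt{1271} \approx 35.651$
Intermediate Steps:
$W{\left(I \right)} = -16 + 3 I$ ($W{\left(I \right)} = -4 + 3 \left(I - 4\right) = -4 + 3 \left(-4 + I\right) = -4 + \left(-12 + 3 I\right) = -16 + 3 I$)
$b{\left(q \right)} = 2 q \left(-16 + 3 q\right)$ ($b{\left(q \right)} = \left(-16 + 3 q\right) \left(q + q\right) = \left(-16 + 3 q\right) 2 q = 2 q \left(-16 + 3 q\right)$)
$\sqrt{\left(-9\right)^{2} + b{\left(17 \right)}} = \sqrt{\left(-9\right)^{2} + 2 \cdot 17 \left(-16 + 3 \cdot 17\right)} = \sqrt{81 + 2 \cdot 17 \left(-16 + 51\right)} = \sqrt{81 + 2 \cdot 17 \cdot 35} = \sqrt{81 + 1190} = \sqrt{1271}$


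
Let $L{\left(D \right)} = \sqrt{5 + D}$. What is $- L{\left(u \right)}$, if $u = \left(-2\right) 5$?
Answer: $- i \sqrt{5} \approx - 2.2361 i$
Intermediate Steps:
$u = -10$
$- L{\left(u \right)} = - \sqrt{5 - 10} = - \sqrt{-5} = - i \sqrt{5}$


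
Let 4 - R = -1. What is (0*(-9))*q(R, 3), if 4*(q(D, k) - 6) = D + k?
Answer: 0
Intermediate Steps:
R = 5 (R = 4 - 1*(-1) = 4 + 1 = 5)
q(D, k) = 6 + D/4 + k/4 (q(D, k) = 6 + (D + k)/4 = 6 + (D/4 + k/4) = 6 + D/4 + k/4)
(0*(-9))*q(R, 3) = (0*(-9))*(6 + (¼)*5 + (¼)*3) = 0*(6 + 5/4 + ¾) = 0*8 = 0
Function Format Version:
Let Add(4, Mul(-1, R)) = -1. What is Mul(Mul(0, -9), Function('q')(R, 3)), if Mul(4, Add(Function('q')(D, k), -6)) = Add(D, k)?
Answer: 0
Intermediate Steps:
R = 5 (R = Add(4, Mul(-1, -1)) = Add(4, 1) = 5)
Function('q')(D, k) = Add(6, Mul(Rational(1, 4), D), Mul(Rational(1, 4), k)) (Function('q')(D, k) = Add(6, Mul(Rational(1, 4), Add(D, k))) = Add(6, Add(Mul(Rational(1, 4), D), Mul(Rational(1, 4), k))) = Add(6, Mul(Rational(1, 4), D), Mul(Rational(1, 4), k)))
Mul(Mul(0, -9), Function('q')(R, 3)) = Mul(Mul(0, -9), Add(6, Mul(Rational(1, 4), 5), Mul(Rational(1, 4), 3))) = Mul(0, Add(6, Rational(5, 4), Rational(3, 4))) = Mul(0, 8) = 0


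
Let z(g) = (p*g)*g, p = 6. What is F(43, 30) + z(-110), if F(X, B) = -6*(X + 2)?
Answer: 72330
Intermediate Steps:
z(g) = 6*g**2 (z(g) = (6*g)*g = 6*g**2)
F(X, B) = -12 - 6*X (F(X, B) = -6*(2 + X) = -12 - 6*X)
F(43, 30) + z(-110) = (-12 - 6*43) + 6*(-110)**2 = (-12 - 258) + 6*12100 = -270 + 72600 = 72330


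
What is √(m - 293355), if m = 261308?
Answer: I*√32047 ≈ 179.02*I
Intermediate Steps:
√(m - 293355) = √(261308 - 293355) = √(-32047) = I*√32047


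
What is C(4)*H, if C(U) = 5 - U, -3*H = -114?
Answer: 38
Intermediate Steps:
H = 38 (H = -1/3*(-114) = 38)
C(4)*H = (5 - 1*4)*38 = (5 - 4)*38 = 1*38 = 38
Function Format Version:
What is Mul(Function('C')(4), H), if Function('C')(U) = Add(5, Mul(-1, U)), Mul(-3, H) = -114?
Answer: 38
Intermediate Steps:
H = 38 (H = Mul(Rational(-1, 3), -114) = 38)
Mul(Function('C')(4), H) = Mul(Add(5, Mul(-1, 4)), 38) = Mul(Add(5, -4), 38) = Mul(1, 38) = 38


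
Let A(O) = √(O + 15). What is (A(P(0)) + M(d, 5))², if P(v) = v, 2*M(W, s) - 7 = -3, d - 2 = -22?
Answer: (2 + √15)² ≈ 34.492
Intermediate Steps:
d = -20 (d = 2 - 22 = -20)
M(W, s) = 2 (M(W, s) = 7/2 + (½)*(-3) = 7/2 - 3/2 = 2)
A(O) = √(15 + O)
(A(P(0)) + M(d, 5))² = (√(15 + 0) + 2)² = (√15 + 2)² = (2 + √15)²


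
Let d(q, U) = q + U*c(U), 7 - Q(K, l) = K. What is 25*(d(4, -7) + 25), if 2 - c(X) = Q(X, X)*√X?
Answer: 375 + 2450*I*√7 ≈ 375.0 + 6482.1*I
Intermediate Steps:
Q(K, l) = 7 - K
c(X) = 2 - √X*(7 - X) (c(X) = 2 - (7 - X)*√X = 2 - √X*(7 - X))
d(q, U) = q + U*(2 + √U*(-7 + U))
25*(d(4, -7) + 25) = 25*((4 - 7*(2 + √(-7)*(-7 - 7))) + 25) = 25*((4 - 7*(2 + (I*√7)*(-14))) + 25) = 25*((4 - 7*(2 - 14*I*√7)) + 25) = 25*((4 + (-14 + 98*I*√7)) + 25) = 25*((-10 + 98*I*√7) + 25) = 25*(15 + 98*I*√7) = 375 + 2450*I*√7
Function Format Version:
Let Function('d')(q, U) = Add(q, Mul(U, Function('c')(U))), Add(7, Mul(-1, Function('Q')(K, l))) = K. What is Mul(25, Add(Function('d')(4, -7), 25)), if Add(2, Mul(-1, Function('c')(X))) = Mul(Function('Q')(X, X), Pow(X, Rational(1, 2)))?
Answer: Add(375, Mul(2450, I, Pow(7, Rational(1, 2)))) ≈ Add(375.00, Mul(6482.1, I))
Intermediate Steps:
Function('Q')(K, l) = Add(7, Mul(-1, K))
Function('c')(X) = Add(2, Mul(-1, Pow(X, Rational(1, 2)), Add(7, Mul(-1, X)))) (Function('c')(X) = Add(2, Mul(-1, Mul(Add(7, Mul(-1, X)), Pow(X, Rational(1, 2))))) = Add(2, Mul(-1, Mul(Pow(X, Rational(1, 2)), Add(7, Mul(-1, X))))) = Add(2, Mul(-1, Pow(X, Rational(1, 2)), Add(7, Mul(-1, X)))))
Function('d')(q, U) = Add(q, Mul(U, Add(2, Mul(Pow(U, Rational(1, 2)), Add(-7, U)))))
Mul(25, Add(Function('d')(4, -7), 25)) = Mul(25, Add(Add(4, Mul(-7, Add(2, Mul(Pow(-7, Rational(1, 2)), Add(-7, -7))))), 25)) = Mul(25, Add(Add(4, Mul(-7, Add(2, Mul(Mul(I, Pow(7, Rational(1, 2))), -14)))), 25)) = Mul(25, Add(Add(4, Mul(-7, Add(2, Mul(-14, I, Pow(7, Rational(1, 2)))))), 25)) = Mul(25, Add(Add(4, Add(-14, Mul(98, I, Pow(7, Rational(1, 2))))), 25)) = Mul(25, Add(Add(-10, Mul(98, I, Pow(7, Rational(1, 2)))), 25)) = Mul(25, Add(15, Mul(98, I, Pow(7, Rational(1, 2))))) = Add(375, Mul(2450, I, Pow(7, Rational(1, 2))))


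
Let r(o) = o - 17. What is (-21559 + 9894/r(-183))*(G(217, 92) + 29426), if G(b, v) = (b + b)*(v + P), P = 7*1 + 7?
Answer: -16299268921/10 ≈ -1.6299e+9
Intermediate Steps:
r(o) = -17 + o
P = 14 (P = 7 + 7 = 14)
G(b, v) = 2*b*(14 + v) (G(b, v) = (b + b)*(v + 14) = (2*b)*(14 + v) = 2*b*(14 + v))
(-21559 + 9894/r(-183))*(G(217, 92) + 29426) = (-21559 + 9894/(-17 - 183))*(2*217*(14 + 92) + 29426) = (-21559 + 9894/(-200))*(2*217*106 + 29426) = (-21559 + 9894*(-1/200))*(46004 + 29426) = (-21559 - 4947/100)*75430 = -2160847/100*75430 = -16299268921/10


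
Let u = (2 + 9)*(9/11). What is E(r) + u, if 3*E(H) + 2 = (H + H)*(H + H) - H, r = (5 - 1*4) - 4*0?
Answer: 28/3 ≈ 9.3333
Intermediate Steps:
r = 1 (r = (5 - 4) + 0 = 1 + 0 = 1)
E(H) = -⅔ - H/3 + 4*H²/3 (E(H) = -⅔ + ((H + H)*(H + H) - H)/3 = -⅔ + ((2*H)*(2*H) - H)/3 = -⅔ + (4*H² - H)/3 = -⅔ + (-H + 4*H²)/3 = -⅔ + (-H/3 + 4*H²/3) = -⅔ - H/3 + 4*H²/3)
u = 9 (u = 11*(9*(1/11)) = 11*(9/11) = 9)
E(r) + u = (-⅔ - ⅓*1 + (4/3)*1²) + 9 = (-⅔ - ⅓ + (4/3)*1) + 9 = (-⅔ - ⅓ + 4/3) + 9 = ⅓ + 9 = 28/3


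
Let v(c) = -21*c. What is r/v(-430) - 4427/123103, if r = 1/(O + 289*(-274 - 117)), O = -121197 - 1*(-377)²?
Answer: -15043896821353/418330430369250 ≈ -0.035962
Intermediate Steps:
O = -263326 (O = -121197 - 1*142129 = -121197 - 142129 = -263326)
r = -1/376325 (r = 1/(-263326 + 289*(-274 - 117)) = 1/(-263326 + 289*(-391)) = 1/(-263326 - 112999) = 1/(-376325) = -1/376325 ≈ -2.6573e-6)
r/v(-430) - 4427/123103 = -1/(376325*((-21*(-430)))) - 4427/123103 = -1/376325/9030 - 4427*1/123103 = -1/376325*1/9030 - 4427/123103 = -1/3398214750 - 4427/123103 = -15043896821353/418330430369250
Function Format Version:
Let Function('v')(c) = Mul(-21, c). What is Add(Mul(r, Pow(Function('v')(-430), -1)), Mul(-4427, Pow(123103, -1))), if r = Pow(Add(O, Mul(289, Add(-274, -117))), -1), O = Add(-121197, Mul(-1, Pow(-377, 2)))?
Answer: Rational(-15043896821353, 418330430369250) ≈ -0.035962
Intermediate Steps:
O = -263326 (O = Add(-121197, Mul(-1, 142129)) = Add(-121197, -142129) = -263326)
r = Rational(-1, 376325) (r = Pow(Add(-263326, Mul(289, Add(-274, -117))), -1) = Pow(Add(-263326, Mul(289, -391)), -1) = Pow(Add(-263326, -112999), -1) = Pow(-376325, -1) = Rational(-1, 376325) ≈ -2.6573e-6)
Add(Mul(r, Pow(Function('v')(-430), -1)), Mul(-4427, Pow(123103, -1))) = Add(Mul(Rational(-1, 376325), Pow(Mul(-21, -430), -1)), Mul(-4427, Pow(123103, -1))) = Add(Mul(Rational(-1, 376325), Pow(9030, -1)), Mul(-4427, Rational(1, 123103))) = Add(Mul(Rational(-1, 376325), Rational(1, 9030)), Rational(-4427, 123103)) = Add(Rational(-1, 3398214750), Rational(-4427, 123103)) = Rational(-15043896821353, 418330430369250)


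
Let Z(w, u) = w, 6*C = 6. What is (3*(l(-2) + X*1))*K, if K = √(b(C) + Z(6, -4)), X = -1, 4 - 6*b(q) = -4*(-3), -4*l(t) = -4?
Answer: 0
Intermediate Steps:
l(t) = 1 (l(t) = -¼*(-4) = 1)
C = 1 (C = (⅙)*6 = 1)
b(q) = -4/3 (b(q) = ⅔ - (-2)*(-3)/3 = ⅔ - ⅙*12 = ⅔ - 2 = -4/3)
K = √42/3 (K = √(-4/3 + 6) = √(14/3) = √42/3 ≈ 2.1602)
(3*(l(-2) + X*1))*K = (3*(1 - 1*1))*(√42/3) = (3*(1 - 1))*(√42/3) = (3*0)*(√42/3) = 0*(√42/3) = 0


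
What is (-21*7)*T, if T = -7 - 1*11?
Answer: 2646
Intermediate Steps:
T = -18 (T = -7 - 11 = -18)
(-21*7)*T = -21*7*(-18) = -147*(-18) = 2646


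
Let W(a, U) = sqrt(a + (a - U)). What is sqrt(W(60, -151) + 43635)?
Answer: sqrt(43635 + sqrt(271)) ≈ 208.93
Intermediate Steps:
W(a, U) = sqrt(-U + 2*a)
sqrt(W(60, -151) + 43635) = sqrt(sqrt(-1*(-151) + 2*60) + 43635) = sqrt(sqrt(151 + 120) + 43635) = sqrt(sqrt(271) + 43635) = sqrt(43635 + sqrt(271))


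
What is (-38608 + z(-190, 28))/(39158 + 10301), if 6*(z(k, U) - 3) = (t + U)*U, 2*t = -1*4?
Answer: -115451/148377 ≈ -0.77809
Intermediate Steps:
t = -2 (t = (-1*4)/2 = (1/2)*(-4) = -2)
z(k, U) = 3 + U*(-2 + U)/6 (z(k, U) = 3 + ((-2 + U)*U)/6 = 3 + (U*(-2 + U))/6 = 3 + U*(-2 + U)/6)
(-38608 + z(-190, 28))/(39158 + 10301) = (-38608 + (3 - 1/3*28 + (1/6)*28**2))/(39158 + 10301) = (-38608 + (3 - 28/3 + (1/6)*784))/49459 = (-38608 + (3 - 28/3 + 392/3))*(1/49459) = (-38608 + 373/3)*(1/49459) = -115451/3*1/49459 = -115451/148377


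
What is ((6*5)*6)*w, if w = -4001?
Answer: -720180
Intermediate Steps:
((6*5)*6)*w = ((6*5)*6)*(-4001) = (30*6)*(-4001) = 180*(-4001) = -720180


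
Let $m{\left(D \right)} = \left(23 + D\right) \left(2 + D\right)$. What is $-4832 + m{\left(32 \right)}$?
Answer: $-2962$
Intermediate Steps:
$m{\left(D \right)} = \left(2 + D\right) \left(23 + D\right)$
$-4832 + m{\left(32 \right)} = -4832 + \left(46 + 32^{2} + 25 \cdot 32\right) = -4832 + \left(46 + 1024 + 800\right) = -4832 + 1870 = -2962$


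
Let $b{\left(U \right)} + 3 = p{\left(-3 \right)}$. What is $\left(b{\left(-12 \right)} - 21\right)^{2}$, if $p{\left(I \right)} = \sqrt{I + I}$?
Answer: $\left(24 - i \sqrt{6}\right)^{2} \approx 570.0 - 117.58 i$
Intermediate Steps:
$p{\left(I \right)} = \sqrt{2} \sqrt{I}$ ($p{\left(I \right)} = \sqrt{2 I} = \sqrt{2} \sqrt{I}$)
$b{\left(U \right)} = -3 + i \sqrt{6}$ ($b{\left(U \right)} = -3 + \sqrt{2} \sqrt{-3} = -3 + \sqrt{2} i \sqrt{3} = -3 + i \sqrt{6}$)
$\left(b{\left(-12 \right)} - 21\right)^{2} = \left(\left(-3 + i \sqrt{6}\right) - 21\right)^{2} = \left(-24 + i \sqrt{6}\right)^{2}$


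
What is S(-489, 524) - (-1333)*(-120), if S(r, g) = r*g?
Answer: -416196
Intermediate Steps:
S(r, g) = g*r
S(-489, 524) - (-1333)*(-120) = 524*(-489) - (-1333)*(-120) = -256236 - 1*159960 = -256236 - 159960 = -416196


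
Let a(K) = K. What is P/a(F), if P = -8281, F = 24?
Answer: -8281/24 ≈ -345.04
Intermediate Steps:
P/a(F) = -8281/24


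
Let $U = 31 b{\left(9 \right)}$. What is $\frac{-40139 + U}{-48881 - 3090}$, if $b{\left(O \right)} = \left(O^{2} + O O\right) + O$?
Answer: $\frac{34838}{51971} \approx 0.67034$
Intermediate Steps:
$b{\left(O \right)} = O + 2 O^{2}$ ($b{\left(O \right)} = \left(O^{2} + O^{2}\right) + O = 2 O^{2} + O = O + 2 O^{2}$)
$U = 5301$ ($U = 31 \cdot 9 \left(1 + 2 \cdot 9\right) = 31 \cdot 9 \left(1 + 18\right) = 31 \cdot 9 \cdot 19 = 31 \cdot 171 = 5301$)
$\frac{-40139 + U}{-48881 - 3090} = \frac{-40139 + 5301}{-48881 - 3090} = - \frac{34838}{-51971} = \left(-34838\right) \left(- \frac{1}{51971}\right) = \frac{34838}{51971}$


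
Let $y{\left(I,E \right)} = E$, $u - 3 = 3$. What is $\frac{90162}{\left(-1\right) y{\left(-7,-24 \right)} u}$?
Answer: $\frac{5009}{8} \approx 626.13$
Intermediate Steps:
$u = 6$ ($u = 3 + 3 = 6$)
$\frac{90162}{\left(-1\right) y{\left(-7,-24 \right)} u} = \frac{90162}{\left(-1\right) \left(\left(-24\right) 6\right)} = \frac{90162}{\left(-1\right) \left(-144\right)} = \frac{90162}{144} = 90162 \cdot \frac{1}{144} = \frac{5009}{8}$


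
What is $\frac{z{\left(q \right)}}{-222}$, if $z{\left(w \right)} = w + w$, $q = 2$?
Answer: $- \frac{2}{111} \approx -0.018018$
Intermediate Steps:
$z{\left(w \right)} = 2 w$
$\frac{z{\left(q \right)}}{-222} = \frac{2 \cdot 2}{-222} = 4 \left(- \frac{1}{222}\right) = - \frac{2}{111}$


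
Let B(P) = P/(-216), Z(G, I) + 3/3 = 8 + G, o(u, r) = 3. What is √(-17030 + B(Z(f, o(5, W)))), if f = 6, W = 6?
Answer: I*√22070958/36 ≈ 130.5*I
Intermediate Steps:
Z(G, I) = 7 + G (Z(G, I) = -1 + (8 + G) = 7 + G)
B(P) = -P/216 (B(P) = P*(-1/216) = -P/216)
√(-17030 + B(Z(f, o(5, W)))) = √(-17030 - (7 + 6)/216) = √(-17030 - 1/216*13) = √(-17030 - 13/216) = √(-3678493/216) = I*√22070958/36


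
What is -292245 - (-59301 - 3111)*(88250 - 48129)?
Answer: 2503739607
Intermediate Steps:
-292245 - (-59301 - 3111)*(88250 - 48129) = -292245 - (-62412)*40121 = -292245 - 1*(-2504031852) = -292245 + 2504031852 = 2503739607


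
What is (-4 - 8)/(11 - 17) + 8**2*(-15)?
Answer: -958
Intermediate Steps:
(-4 - 8)/(11 - 17) + 8**2*(-15) = -12/(-6) + 64*(-15) = -12*(-1/6) - 960 = 2 - 960 = -958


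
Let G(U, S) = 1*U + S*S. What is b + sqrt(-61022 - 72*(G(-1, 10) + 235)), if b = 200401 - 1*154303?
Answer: 46098 + I*sqrt(85070) ≈ 46098.0 + 291.67*I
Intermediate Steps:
G(U, S) = U + S**2
b = 46098 (b = 200401 - 154303 = 46098)
b + sqrt(-61022 - 72*(G(-1, 10) + 235)) = 46098 + sqrt(-61022 - 72*((-1 + 10**2) + 235)) = 46098 + sqrt(-61022 - 72*((-1 + 100) + 235)) = 46098 + sqrt(-61022 - 72*(99 + 235)) = 46098 + sqrt(-61022 - 72*334) = 46098 + sqrt(-61022 - 24048) = 46098 + sqrt(-85070) = 46098 + I*sqrt(85070)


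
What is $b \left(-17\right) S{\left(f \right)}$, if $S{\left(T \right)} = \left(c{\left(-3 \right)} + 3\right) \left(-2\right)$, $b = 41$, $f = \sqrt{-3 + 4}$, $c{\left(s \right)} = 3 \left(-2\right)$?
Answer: $-4182$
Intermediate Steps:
$c{\left(s \right)} = -6$
$f = 1$ ($f = \sqrt{1} = 1$)
$S{\left(T \right)} = 6$ ($S{\left(T \right)} = \left(-6 + 3\right) \left(-2\right) = \left(-3\right) \left(-2\right) = 6$)
$b \left(-17\right) S{\left(f \right)} = 41 \left(-17\right) 6 = \left(-697\right) 6 = -4182$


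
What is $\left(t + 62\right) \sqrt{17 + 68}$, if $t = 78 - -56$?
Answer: $196 \sqrt{85} \approx 1807.0$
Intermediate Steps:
$t = 134$ ($t = 78 + 56 = 134$)
$\left(t + 62\right) \sqrt{17 + 68} = \left(134 + 62\right) \sqrt{17 + 68} = 196 \sqrt{85}$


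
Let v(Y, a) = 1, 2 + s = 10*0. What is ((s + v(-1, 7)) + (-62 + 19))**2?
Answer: 1936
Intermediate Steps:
s = -2 (s = -2 + 10*0 = -2 + 0 = -2)
((s + v(-1, 7)) + (-62 + 19))**2 = ((-2 + 1) + (-62 + 19))**2 = (-1 - 43)**2 = (-44)**2 = 1936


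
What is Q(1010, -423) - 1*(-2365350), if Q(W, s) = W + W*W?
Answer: 3386460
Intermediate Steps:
Q(W, s) = W + W²
Q(1010, -423) - 1*(-2365350) = 1010*(1 + 1010) - 1*(-2365350) = 1010*1011 + 2365350 = 1021110 + 2365350 = 3386460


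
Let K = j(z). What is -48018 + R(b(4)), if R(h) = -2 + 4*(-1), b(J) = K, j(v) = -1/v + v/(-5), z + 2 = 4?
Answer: -48024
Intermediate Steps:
z = 2 (z = -2 + 4 = 2)
j(v) = -1/v - v/5 (j(v) = -1/v + v*(-1/5) = -1/v - v/5)
K = -9/10 (K = -1/2 - 1/5*2 = -1*1/2 - 2/5 = -1/2 - 2/5 = -9/10 ≈ -0.90000)
b(J) = -9/10
R(h) = -6 (R(h) = -2 - 4 = -6)
-48018 + R(b(4)) = -48018 - 6 = -48024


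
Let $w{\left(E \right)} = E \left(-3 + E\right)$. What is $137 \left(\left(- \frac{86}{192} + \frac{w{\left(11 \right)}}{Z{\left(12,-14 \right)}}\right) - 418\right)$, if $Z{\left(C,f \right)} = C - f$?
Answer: $- \frac{70965863}{1248} \approx -56864.0$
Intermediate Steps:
$137 \left(\left(- \frac{86}{192} + \frac{w{\left(11 \right)}}{Z{\left(12,-14 \right)}}\right) - 418\right) = 137 \left(\left(- \frac{86}{192} + \frac{11 \left(-3 + 11\right)}{12 - -14}\right) - 418\right) = 137 \left(\left(\left(-86\right) \frac{1}{192} + \frac{11 \cdot 8}{12 + 14}\right) - 418\right) = 137 \left(\left(- \frac{43}{96} + \frac{88}{26}\right) - 418\right) = 137 \left(\left(- \frac{43}{96} + 88 \cdot \frac{1}{26}\right) - 418\right) = 137 \left(\left(- \frac{43}{96} + \frac{44}{13}\right) - 418\right) = 137 \left(\frac{3665}{1248} - 418\right) = 137 \left(- \frac{517999}{1248}\right) = - \frac{70965863}{1248}$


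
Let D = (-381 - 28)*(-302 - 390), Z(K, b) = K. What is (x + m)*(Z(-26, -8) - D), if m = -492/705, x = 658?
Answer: -43722219164/235 ≈ -1.8605e+8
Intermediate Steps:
D = 283028 (D = -409*(-692) = 283028)
m = -164/235 (m = -492*1/705 = -164/235 ≈ -0.69787)
(x + m)*(Z(-26, -8) - D) = (658 - 164/235)*(-26 - 1*283028) = 154466*(-26 - 283028)/235 = (154466/235)*(-283054) = -43722219164/235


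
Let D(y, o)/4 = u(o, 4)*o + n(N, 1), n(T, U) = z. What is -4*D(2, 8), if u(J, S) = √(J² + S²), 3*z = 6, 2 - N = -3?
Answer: -32 - 512*√5 ≈ -1176.9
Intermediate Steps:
N = 5 (N = 2 - 1*(-3) = 2 + 3 = 5)
z = 2 (z = (⅓)*6 = 2)
n(T, U) = 2
D(y, o) = 8 + 4*o*√(16 + o²) (D(y, o) = 4*(√(o² + 4²)*o + 2) = 4*(√(o² + 16)*o + 2) = 4*(√(16 + o²)*o + 2) = 4*(o*√(16 + o²) + 2) = 4*(2 + o*√(16 + o²)) = 8 + 4*o*√(16 + o²))
-4*D(2, 8) = -4*(8 + 4*8*√(16 + 8²)) = -4*(8 + 4*8*√(16 + 64)) = -4*(8 + 4*8*√80) = -4*(8 + 4*8*(4*√5)) = -4*(8 + 128*√5) = -32 - 512*√5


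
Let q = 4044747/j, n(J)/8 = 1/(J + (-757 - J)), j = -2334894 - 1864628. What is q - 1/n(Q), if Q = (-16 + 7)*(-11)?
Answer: 1573340089/16798088 ≈ 93.662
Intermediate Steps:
Q = 99 (Q = -9*(-11) = 99)
j = -4199522
n(J) = -8/757 (n(J) = 8/(J + (-757 - J)) = 8/(-757) = 8*(-1/757) = -8/757)
q = -4044747/4199522 (q = 4044747/(-4199522) = 4044747*(-1/4199522) = -4044747/4199522 ≈ -0.96314)
q - 1/n(Q) = -4044747/4199522 - 1/(-8/757) = -4044747/4199522 - 1*(-757/8) = -4044747/4199522 + 757/8 = 1573340089/16798088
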